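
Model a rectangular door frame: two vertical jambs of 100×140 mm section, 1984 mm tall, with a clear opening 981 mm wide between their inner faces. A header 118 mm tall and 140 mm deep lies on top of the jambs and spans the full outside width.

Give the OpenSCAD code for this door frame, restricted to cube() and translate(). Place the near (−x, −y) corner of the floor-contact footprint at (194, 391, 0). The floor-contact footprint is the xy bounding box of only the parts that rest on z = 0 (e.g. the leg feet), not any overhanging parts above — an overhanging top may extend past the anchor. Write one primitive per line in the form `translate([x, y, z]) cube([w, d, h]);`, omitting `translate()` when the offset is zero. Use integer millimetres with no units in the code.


translate([194, 391, 0]) cube([100, 140, 1984]);
translate([1275, 391, 0]) cube([100, 140, 1984]);
translate([194, 391, 1984]) cube([1181, 140, 118]);


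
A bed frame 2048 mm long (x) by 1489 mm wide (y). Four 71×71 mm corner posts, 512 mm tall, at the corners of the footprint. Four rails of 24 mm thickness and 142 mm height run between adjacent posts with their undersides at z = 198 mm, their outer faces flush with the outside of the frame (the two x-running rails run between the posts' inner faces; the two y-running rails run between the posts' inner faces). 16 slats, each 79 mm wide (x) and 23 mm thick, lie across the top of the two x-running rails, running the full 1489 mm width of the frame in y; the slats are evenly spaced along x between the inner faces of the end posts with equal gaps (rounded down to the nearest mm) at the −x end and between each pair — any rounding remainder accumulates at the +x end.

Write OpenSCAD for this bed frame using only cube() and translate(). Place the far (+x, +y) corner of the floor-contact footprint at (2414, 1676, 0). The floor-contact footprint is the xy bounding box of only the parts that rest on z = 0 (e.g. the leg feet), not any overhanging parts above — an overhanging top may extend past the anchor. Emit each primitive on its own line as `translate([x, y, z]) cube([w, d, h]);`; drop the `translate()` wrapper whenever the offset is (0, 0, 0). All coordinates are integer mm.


// slat z = rail_z + rail_h = 198 + 142 = 340
// slat gap = ⌊(1906 − 16·79) / 17⌋ = 37
translate([366, 187, 0]) cube([71, 71, 512]);
translate([366, 1605, 0]) cube([71, 71, 512]);
translate([2343, 187, 0]) cube([71, 71, 512]);
translate([2343, 1605, 0]) cube([71, 71, 512]);
translate([437, 187, 198]) cube([1906, 24, 142]);
translate([437, 1652, 198]) cube([1906, 24, 142]);
translate([366, 258, 198]) cube([24, 1347, 142]);
translate([2390, 258, 198]) cube([24, 1347, 142]);
translate([474, 187, 340]) cube([79, 1489, 23]);
translate([590, 187, 340]) cube([79, 1489, 23]);
translate([706, 187, 340]) cube([79, 1489, 23]);
translate([822, 187, 340]) cube([79, 1489, 23]);
translate([938, 187, 340]) cube([79, 1489, 23]);
translate([1054, 187, 340]) cube([79, 1489, 23]);
translate([1170, 187, 340]) cube([79, 1489, 23]);
translate([1286, 187, 340]) cube([79, 1489, 23]);
translate([1402, 187, 340]) cube([79, 1489, 23]);
translate([1518, 187, 340]) cube([79, 1489, 23]);
translate([1634, 187, 340]) cube([79, 1489, 23]);
translate([1750, 187, 340]) cube([79, 1489, 23]);
translate([1866, 187, 340]) cube([79, 1489, 23]);
translate([1982, 187, 340]) cube([79, 1489, 23]);
translate([2098, 187, 340]) cube([79, 1489, 23]);
translate([2214, 187, 340]) cube([79, 1489, 23]);


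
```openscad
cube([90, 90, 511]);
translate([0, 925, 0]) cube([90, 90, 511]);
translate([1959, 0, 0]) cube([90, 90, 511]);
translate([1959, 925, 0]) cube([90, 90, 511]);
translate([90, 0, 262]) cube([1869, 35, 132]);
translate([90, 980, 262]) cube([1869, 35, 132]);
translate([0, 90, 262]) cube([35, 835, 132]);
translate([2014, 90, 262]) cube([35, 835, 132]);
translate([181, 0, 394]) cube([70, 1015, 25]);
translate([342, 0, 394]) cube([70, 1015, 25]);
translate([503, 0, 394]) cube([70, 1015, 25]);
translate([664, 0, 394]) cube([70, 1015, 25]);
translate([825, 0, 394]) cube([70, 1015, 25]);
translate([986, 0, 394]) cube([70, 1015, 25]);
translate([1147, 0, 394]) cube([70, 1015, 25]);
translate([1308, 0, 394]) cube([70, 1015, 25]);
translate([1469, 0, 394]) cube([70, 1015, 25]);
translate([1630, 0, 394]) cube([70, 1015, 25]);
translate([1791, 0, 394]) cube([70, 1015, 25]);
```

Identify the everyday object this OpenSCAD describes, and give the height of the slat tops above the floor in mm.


A bed frame. The slat-top height is 419 mm.

Four posts, four rails, and a row of slats — a bed frame. Slats sit on the rails at z = 262 + 132 = 394; with slat thickness 25, the top is 419 mm.


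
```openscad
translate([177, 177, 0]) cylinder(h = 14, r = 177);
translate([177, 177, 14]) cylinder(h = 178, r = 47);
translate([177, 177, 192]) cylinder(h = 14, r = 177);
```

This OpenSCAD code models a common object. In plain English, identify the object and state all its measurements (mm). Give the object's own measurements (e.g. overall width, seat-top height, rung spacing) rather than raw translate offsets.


A spool: two coaxial disc flanges of radius 177 mm and thickness 14 mm, joined by a core cylinder of radius 47 mm and height 178 mm. The lower flange rests on z = 0 and the three cylinders share a vertical axis.


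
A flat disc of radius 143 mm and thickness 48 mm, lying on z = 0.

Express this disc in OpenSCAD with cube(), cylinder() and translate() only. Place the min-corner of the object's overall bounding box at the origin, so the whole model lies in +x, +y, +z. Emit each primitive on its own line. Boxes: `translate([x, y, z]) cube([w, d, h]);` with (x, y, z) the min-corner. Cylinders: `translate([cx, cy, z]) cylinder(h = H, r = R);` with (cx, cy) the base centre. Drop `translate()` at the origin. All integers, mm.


translate([143, 143, 0]) cylinder(h = 48, r = 143);


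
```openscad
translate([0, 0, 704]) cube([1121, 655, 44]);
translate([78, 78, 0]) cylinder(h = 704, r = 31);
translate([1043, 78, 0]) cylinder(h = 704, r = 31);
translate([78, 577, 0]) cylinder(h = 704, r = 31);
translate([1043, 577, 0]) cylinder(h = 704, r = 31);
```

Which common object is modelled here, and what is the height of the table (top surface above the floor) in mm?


A table. The table height is 748 mm.

A 1121×655×44 slab sits at z = 704 on four Ø62 mm round legs — a table. The top surface is at 704 + 44 = 748 mm.


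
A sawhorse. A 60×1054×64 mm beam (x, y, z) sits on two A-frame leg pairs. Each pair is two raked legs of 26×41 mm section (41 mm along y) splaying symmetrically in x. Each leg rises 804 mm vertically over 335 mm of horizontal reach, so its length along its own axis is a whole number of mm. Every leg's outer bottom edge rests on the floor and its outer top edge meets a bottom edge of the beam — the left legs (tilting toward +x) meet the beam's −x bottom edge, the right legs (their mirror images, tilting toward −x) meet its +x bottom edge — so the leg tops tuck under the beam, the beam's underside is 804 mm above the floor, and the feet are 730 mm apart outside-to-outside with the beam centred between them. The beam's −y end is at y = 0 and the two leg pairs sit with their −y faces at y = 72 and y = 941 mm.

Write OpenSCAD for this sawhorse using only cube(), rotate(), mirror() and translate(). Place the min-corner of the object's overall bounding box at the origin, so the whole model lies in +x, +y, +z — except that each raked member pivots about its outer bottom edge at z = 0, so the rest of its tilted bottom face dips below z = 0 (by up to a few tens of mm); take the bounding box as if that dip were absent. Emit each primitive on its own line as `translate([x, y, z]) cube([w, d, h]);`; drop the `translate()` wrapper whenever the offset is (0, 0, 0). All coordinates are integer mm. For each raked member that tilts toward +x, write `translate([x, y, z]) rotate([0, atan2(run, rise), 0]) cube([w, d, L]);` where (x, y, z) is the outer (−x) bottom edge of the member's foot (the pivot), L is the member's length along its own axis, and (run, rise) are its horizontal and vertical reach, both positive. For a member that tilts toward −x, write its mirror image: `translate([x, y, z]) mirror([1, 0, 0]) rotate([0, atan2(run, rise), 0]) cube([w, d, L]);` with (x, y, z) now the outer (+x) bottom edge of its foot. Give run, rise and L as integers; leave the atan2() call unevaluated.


translate([335, 0, 804]) cube([60, 1054, 64]);
translate([0, 72, 0]) rotate([0, atan2(335, 804), 0]) cube([26, 41, 871]);
translate([730, 72, 0]) mirror([1, 0, 0]) rotate([0, atan2(335, 804), 0]) cube([26, 41, 871]);
translate([0, 941, 0]) rotate([0, atan2(335, 804), 0]) cube([26, 41, 871]);
translate([730, 941, 0]) mirror([1, 0, 0]) rotate([0, atan2(335, 804), 0]) cube([26, 41, 871]);


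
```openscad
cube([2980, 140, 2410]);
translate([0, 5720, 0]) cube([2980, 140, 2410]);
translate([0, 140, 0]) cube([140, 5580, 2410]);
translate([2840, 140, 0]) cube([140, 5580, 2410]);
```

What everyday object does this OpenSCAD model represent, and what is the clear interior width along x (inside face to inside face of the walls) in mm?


A house (or room) frame. The interior width is 2700 mm.

Four 2410 mm walls enclosing a rectangle with no floor or roof — a room or house frame. Outside width is 2980 mm and wall thickness is 140 mm, so the interior width is 2980 − 2 × 140 = 2700 mm.


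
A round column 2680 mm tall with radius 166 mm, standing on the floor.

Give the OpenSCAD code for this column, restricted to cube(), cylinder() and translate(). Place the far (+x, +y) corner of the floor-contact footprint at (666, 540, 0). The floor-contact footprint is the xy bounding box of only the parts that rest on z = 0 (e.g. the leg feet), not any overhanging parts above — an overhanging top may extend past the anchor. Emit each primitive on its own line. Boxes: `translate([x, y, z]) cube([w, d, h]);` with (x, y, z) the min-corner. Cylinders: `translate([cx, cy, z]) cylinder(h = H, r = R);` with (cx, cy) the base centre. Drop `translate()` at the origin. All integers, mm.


translate([500, 374, 0]) cylinder(h = 2680, r = 166);


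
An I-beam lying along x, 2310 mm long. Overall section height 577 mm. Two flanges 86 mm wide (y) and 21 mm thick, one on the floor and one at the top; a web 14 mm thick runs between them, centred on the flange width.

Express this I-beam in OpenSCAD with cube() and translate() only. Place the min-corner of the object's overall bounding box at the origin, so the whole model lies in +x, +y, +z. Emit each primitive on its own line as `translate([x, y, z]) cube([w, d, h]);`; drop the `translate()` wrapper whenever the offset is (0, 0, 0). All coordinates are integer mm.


cube([2310, 86, 21]);
translate([0, 36, 21]) cube([2310, 14, 535]);
translate([0, 0, 556]) cube([2310, 86, 21]);


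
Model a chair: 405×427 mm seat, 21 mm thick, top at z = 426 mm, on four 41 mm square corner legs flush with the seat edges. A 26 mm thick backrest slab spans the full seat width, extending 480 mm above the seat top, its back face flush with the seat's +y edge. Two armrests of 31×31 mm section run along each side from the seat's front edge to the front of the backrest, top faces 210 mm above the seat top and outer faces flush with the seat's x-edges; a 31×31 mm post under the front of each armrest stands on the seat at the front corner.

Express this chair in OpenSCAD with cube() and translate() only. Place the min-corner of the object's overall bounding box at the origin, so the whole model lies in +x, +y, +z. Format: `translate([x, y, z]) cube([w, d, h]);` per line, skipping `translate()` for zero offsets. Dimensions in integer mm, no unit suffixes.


translate([0, 0, 405]) cube([405, 427, 21]);
cube([41, 41, 405]);
translate([364, 0, 0]) cube([41, 41, 405]);
translate([0, 386, 0]) cube([41, 41, 405]);
translate([364, 386, 0]) cube([41, 41, 405]);
translate([0, 401, 426]) cube([405, 26, 480]);
translate([0, 0, 605]) cube([31, 401, 31]);
translate([374, 0, 605]) cube([31, 401, 31]);
translate([0, 0, 426]) cube([31, 31, 179]);
translate([374, 0, 426]) cube([31, 31, 179]);


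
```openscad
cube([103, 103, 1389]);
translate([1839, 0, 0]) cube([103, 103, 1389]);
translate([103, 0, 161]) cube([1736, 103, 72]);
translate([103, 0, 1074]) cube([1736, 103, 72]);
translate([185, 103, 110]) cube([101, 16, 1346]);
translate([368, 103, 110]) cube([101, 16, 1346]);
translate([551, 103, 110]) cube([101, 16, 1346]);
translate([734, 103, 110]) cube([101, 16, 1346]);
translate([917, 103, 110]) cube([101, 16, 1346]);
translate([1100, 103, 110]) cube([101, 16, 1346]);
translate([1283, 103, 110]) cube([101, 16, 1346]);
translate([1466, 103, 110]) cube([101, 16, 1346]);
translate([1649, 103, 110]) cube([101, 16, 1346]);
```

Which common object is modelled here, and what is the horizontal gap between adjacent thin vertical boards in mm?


A fence section. The picket gap is 82 mm.

Two posts, two rails, 9 pickets — a fence section. Span 1736 mm holds 9 pickets of 101 mm with 10 equal gaps: ⌊(1736 − 9·101) / 10⌋ = 82 mm.


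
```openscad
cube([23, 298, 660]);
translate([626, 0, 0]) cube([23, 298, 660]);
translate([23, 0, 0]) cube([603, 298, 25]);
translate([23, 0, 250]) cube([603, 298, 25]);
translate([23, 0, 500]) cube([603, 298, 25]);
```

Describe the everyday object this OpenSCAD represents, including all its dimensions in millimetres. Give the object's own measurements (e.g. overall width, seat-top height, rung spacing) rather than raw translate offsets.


An open bookshelf. Two side panels, each 23 mm thick, 298 mm deep and 660 mm tall, stand 649 mm apart (outside-to-outside). Between them sit 3 shelves, each 25 mm thick and 298 mm deep, spanning the full gap between the sides. The bottom shelf rests on the floor (its underside at z = 0) and the clear gap between one shelf's top and the next shelf's underside is 225 mm.


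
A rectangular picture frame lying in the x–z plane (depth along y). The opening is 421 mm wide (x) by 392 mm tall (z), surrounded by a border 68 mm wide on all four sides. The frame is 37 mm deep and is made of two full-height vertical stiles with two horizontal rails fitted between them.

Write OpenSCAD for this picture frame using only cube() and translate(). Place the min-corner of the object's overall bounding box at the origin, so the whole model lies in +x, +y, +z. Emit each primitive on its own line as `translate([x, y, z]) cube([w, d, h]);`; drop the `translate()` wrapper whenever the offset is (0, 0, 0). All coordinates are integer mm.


cube([68, 37, 528]);
translate([489, 0, 0]) cube([68, 37, 528]);
translate([68, 0, 0]) cube([421, 37, 68]);
translate([68, 0, 460]) cube([421, 37, 68]);


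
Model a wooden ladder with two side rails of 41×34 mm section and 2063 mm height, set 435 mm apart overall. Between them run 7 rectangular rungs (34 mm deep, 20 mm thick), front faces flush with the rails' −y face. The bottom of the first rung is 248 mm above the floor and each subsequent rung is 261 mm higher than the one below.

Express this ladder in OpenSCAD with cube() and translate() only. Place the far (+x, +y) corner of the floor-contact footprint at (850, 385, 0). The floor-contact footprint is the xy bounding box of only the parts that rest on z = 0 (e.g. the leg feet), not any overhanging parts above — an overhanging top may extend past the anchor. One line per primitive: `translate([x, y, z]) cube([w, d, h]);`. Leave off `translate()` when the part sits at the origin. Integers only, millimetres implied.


// rung span = 435 - 2*41 = 353
// rung[k] z = 248 + k*261
translate([415, 351, 0]) cube([41, 34, 2063]);
translate([809, 351, 0]) cube([41, 34, 2063]);
translate([456, 351, 248]) cube([353, 34, 20]);
translate([456, 351, 509]) cube([353, 34, 20]);
translate([456, 351, 770]) cube([353, 34, 20]);
translate([456, 351, 1031]) cube([353, 34, 20]);
translate([456, 351, 1292]) cube([353, 34, 20]);
translate([456, 351, 1553]) cube([353, 34, 20]);
translate([456, 351, 1814]) cube([353, 34, 20]);


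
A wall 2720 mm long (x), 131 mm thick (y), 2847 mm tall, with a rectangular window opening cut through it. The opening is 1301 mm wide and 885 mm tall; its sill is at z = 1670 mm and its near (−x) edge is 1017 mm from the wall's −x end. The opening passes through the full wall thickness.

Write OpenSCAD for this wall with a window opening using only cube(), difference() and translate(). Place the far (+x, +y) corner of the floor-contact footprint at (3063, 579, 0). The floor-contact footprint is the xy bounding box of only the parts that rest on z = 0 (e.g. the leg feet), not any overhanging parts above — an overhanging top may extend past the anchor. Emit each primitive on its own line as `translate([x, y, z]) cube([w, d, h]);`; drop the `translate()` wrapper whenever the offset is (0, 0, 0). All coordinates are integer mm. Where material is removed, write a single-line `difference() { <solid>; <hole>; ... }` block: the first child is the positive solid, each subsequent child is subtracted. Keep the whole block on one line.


difference() { translate([343, 448, 0]) cube([2720, 131, 2847]); translate([1360, 448, 1670]) cube([1301, 131, 885]); }


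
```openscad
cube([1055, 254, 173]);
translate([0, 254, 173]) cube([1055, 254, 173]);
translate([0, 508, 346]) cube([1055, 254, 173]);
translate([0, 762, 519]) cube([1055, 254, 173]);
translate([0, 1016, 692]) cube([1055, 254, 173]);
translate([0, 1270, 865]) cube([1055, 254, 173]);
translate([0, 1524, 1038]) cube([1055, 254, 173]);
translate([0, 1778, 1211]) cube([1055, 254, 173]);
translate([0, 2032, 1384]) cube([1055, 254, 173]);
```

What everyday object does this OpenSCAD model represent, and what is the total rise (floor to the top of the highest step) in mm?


A staircase. The total rise is 1557 mm.

9 identical blocks, each offset up and back from the previous — a staircase. Each step is 173 mm tall and there are 9 of them, so the total rise is 9 × 173 = 1557 mm.


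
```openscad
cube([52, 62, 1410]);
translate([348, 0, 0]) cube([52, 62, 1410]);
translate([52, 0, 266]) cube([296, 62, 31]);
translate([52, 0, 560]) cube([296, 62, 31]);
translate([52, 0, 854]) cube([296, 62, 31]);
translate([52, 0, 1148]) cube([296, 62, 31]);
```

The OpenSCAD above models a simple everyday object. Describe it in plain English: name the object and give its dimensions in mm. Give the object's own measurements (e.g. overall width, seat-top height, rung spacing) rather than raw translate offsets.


A straight ladder. Two 52×62 mm vertical rails, 1410 mm tall, stand 400 mm apart (outside-to-outside) with their front faces coplanar on the −y side. 4 rungs, each 62 mm deep and 31 mm tall, span between the inner faces of the rails, front faces flush with the rails. The lowest rung's underside is at z = 266 mm and rungs are spaced 294 mm apart (underside to underside).


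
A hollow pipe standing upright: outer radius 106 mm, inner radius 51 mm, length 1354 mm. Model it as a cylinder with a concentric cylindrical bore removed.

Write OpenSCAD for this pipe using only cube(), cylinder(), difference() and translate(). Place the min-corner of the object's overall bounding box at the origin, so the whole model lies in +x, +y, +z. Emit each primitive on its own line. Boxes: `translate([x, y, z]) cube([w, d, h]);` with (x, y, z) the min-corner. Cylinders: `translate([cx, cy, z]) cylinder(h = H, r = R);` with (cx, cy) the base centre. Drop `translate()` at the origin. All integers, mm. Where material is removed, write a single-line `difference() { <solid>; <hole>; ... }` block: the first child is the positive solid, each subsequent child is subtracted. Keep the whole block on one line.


difference() { translate([106, 106, 0]) cylinder(h = 1354, r = 106); translate([106, 106, 0]) cylinder(h = 1354, r = 51); }


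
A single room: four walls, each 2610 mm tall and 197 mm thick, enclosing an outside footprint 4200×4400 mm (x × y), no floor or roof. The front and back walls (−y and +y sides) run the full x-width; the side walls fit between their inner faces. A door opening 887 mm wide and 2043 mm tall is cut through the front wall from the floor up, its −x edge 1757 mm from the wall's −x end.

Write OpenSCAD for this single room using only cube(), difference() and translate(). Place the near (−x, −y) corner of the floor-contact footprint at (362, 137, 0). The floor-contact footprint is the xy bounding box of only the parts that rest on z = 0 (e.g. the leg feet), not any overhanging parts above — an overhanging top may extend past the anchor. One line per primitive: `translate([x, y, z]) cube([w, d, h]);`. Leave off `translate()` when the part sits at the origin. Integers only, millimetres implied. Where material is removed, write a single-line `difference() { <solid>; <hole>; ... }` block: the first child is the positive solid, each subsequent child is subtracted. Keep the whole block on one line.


difference() { translate([362, 137, 0]) cube([4200, 197, 2610]); translate([2119, 137, 0]) cube([887, 197, 2043]); }
translate([362, 4340, 0]) cube([4200, 197, 2610]);
translate([362, 334, 0]) cube([197, 4006, 2610]);
translate([4365, 334, 0]) cube([197, 4006, 2610]);


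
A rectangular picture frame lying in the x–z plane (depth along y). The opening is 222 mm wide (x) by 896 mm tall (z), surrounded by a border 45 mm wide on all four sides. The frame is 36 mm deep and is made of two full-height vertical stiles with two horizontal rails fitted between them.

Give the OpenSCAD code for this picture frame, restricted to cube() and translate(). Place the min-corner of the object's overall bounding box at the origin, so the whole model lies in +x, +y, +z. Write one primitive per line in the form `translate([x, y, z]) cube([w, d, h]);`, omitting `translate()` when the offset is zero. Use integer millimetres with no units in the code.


cube([45, 36, 986]);
translate([267, 0, 0]) cube([45, 36, 986]);
translate([45, 0, 0]) cube([222, 36, 45]);
translate([45, 0, 941]) cube([222, 36, 45]);


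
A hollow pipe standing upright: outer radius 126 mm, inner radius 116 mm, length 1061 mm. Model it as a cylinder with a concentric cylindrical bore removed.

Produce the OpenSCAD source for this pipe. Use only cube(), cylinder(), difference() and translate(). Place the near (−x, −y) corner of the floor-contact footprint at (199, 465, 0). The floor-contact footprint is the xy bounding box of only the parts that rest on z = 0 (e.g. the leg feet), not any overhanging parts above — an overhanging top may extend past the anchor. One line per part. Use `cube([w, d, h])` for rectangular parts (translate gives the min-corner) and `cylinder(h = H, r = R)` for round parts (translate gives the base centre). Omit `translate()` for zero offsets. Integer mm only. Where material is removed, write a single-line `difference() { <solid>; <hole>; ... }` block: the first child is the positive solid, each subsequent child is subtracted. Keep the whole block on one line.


difference() { translate([325, 591, 0]) cylinder(h = 1061, r = 126); translate([325, 591, 0]) cylinder(h = 1061, r = 116); }


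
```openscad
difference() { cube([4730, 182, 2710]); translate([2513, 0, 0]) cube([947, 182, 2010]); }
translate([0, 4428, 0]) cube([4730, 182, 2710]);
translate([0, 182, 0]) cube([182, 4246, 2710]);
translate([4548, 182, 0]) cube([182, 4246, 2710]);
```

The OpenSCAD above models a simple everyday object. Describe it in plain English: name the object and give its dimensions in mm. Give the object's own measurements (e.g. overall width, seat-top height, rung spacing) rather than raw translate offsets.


A single room: four walls, each 2710 mm tall and 182 mm thick, enclosing an outside footprint 4730×4610 mm (x × y), no floor or roof. The front and back walls (−y and +y sides) run the full x-width; the side walls fit between their inner faces. A door opening 947 mm wide and 2010 mm tall is cut through the front wall from the floor up, its −x edge 2513 mm from the wall's −x end.


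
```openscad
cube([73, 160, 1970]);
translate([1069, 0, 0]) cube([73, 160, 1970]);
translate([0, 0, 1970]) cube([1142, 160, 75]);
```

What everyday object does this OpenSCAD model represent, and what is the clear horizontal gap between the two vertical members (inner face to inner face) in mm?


A door frame. The clear opening width is 996 mm.

Two 1970 mm tall posts with a header on top — a door frame. The left jamb is 73 mm wide at x = 0; the right jamb starts at x = 1069. The clear opening is 1069 − 73 = 996 mm.


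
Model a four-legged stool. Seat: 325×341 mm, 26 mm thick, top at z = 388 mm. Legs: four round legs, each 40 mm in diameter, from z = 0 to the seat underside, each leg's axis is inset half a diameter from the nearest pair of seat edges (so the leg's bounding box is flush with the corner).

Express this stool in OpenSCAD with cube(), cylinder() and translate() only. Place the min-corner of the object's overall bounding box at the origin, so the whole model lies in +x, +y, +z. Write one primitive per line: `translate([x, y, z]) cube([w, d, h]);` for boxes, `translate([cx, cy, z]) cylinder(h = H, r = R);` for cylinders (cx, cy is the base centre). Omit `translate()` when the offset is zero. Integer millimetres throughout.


translate([0, 0, 362]) cube([325, 341, 26]);
translate([20, 20, 0]) cylinder(h = 362, r = 20);
translate([305, 20, 0]) cylinder(h = 362, r = 20);
translate([20, 321, 0]) cylinder(h = 362, r = 20);
translate([305, 321, 0]) cylinder(h = 362, r = 20);


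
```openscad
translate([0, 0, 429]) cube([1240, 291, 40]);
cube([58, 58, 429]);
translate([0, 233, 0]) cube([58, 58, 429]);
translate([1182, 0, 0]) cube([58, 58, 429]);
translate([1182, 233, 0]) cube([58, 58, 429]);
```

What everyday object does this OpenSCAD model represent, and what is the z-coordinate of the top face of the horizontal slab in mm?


A bench. The seat-top height is 469 mm.

A long slab on four corner posts — a bench. The slab sits at z = 429 with thickness 40, so the top is 429 + 40 = 469 mm.


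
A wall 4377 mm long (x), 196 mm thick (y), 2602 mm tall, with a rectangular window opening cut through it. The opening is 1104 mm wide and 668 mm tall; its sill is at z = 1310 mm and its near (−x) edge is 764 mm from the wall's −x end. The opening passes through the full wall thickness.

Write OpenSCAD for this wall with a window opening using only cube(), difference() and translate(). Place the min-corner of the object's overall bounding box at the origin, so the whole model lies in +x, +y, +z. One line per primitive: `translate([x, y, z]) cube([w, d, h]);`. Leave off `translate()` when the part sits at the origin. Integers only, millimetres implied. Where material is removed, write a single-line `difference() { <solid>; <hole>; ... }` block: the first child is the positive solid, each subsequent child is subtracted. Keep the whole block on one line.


difference() { cube([4377, 196, 2602]); translate([764, 0, 1310]) cube([1104, 196, 668]); }


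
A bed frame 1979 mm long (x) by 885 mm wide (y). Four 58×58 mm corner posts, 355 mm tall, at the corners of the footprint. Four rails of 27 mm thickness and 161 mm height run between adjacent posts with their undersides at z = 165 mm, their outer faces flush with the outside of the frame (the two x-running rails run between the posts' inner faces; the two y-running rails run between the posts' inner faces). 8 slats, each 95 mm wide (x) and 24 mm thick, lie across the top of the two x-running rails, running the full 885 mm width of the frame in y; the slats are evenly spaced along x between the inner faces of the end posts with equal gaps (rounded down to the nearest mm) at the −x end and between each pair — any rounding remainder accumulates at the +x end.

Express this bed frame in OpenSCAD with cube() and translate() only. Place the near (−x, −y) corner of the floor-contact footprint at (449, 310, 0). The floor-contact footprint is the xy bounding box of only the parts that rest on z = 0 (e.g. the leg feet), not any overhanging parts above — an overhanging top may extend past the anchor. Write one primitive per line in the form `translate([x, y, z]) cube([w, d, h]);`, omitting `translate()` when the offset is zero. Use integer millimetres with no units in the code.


translate([449, 310, 0]) cube([58, 58, 355]);
translate([449, 1137, 0]) cube([58, 58, 355]);
translate([2370, 310, 0]) cube([58, 58, 355]);
translate([2370, 1137, 0]) cube([58, 58, 355]);
translate([507, 310, 165]) cube([1863, 27, 161]);
translate([507, 1168, 165]) cube([1863, 27, 161]);
translate([449, 368, 165]) cube([27, 769, 161]);
translate([2401, 368, 165]) cube([27, 769, 161]);
translate([629, 310, 326]) cube([95, 885, 24]);
translate([846, 310, 326]) cube([95, 885, 24]);
translate([1063, 310, 326]) cube([95, 885, 24]);
translate([1280, 310, 326]) cube([95, 885, 24]);
translate([1497, 310, 326]) cube([95, 885, 24]);
translate([1714, 310, 326]) cube([95, 885, 24]);
translate([1931, 310, 326]) cube([95, 885, 24]);
translate([2148, 310, 326]) cube([95, 885, 24]);


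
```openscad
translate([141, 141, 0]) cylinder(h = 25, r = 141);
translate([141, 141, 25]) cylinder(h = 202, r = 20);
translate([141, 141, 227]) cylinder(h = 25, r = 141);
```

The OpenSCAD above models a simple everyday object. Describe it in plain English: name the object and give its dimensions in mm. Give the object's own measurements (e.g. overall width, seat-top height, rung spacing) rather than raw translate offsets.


A spool: two coaxial disc flanges of radius 141 mm and thickness 25 mm, joined by a core cylinder of radius 20 mm and height 202 mm. The lower flange rests on z = 0 and the three cylinders share a vertical axis.


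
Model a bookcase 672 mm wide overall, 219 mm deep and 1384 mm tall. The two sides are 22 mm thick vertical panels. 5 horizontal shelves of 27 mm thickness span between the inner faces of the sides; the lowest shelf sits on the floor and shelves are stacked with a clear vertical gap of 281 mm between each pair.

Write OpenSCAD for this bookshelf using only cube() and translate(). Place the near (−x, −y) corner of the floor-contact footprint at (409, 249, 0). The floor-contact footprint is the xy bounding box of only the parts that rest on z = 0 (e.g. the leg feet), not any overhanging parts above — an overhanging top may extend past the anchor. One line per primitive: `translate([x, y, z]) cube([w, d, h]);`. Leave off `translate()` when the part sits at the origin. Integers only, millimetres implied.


translate([409, 249, 0]) cube([22, 219, 1384]);
translate([1059, 249, 0]) cube([22, 219, 1384]);
translate([431, 249, 0]) cube([628, 219, 27]);
translate([431, 249, 308]) cube([628, 219, 27]);
translate([431, 249, 616]) cube([628, 219, 27]);
translate([431, 249, 924]) cube([628, 219, 27]);
translate([431, 249, 1232]) cube([628, 219, 27]);


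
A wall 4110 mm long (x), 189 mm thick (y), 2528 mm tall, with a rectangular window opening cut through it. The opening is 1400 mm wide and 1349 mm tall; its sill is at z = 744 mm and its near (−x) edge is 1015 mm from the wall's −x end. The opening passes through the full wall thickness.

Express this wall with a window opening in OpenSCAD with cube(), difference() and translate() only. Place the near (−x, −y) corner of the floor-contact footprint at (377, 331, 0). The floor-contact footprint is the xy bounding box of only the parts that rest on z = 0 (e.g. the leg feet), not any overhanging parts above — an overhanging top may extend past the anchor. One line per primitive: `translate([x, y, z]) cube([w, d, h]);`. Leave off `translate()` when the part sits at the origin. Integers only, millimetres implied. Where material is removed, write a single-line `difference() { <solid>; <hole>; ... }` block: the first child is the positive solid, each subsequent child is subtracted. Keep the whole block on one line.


difference() { translate([377, 331, 0]) cube([4110, 189, 2528]); translate([1392, 331, 744]) cube([1400, 189, 1349]); }


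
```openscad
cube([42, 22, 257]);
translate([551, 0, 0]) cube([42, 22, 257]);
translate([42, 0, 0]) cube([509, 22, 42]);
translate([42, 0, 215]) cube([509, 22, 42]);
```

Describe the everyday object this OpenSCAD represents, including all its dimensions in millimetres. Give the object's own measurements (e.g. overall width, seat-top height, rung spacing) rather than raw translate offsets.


A rectangular picture frame lying in the x–z plane (depth along y). The opening is 509 mm wide (x) by 173 mm tall (z), surrounded by a border 42 mm wide on all four sides. The frame is 22 mm deep and is made of two full-height vertical stiles with two horizontal rails fitted between them.


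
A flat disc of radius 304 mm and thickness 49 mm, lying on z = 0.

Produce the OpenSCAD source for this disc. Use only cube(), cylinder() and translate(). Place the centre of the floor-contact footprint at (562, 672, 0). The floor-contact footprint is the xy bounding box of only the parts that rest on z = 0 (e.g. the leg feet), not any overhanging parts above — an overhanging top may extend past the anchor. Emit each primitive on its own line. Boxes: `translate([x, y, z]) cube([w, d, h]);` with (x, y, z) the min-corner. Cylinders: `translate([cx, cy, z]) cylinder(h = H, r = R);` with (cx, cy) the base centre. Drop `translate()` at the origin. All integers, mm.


translate([562, 672, 0]) cylinder(h = 49, r = 304);


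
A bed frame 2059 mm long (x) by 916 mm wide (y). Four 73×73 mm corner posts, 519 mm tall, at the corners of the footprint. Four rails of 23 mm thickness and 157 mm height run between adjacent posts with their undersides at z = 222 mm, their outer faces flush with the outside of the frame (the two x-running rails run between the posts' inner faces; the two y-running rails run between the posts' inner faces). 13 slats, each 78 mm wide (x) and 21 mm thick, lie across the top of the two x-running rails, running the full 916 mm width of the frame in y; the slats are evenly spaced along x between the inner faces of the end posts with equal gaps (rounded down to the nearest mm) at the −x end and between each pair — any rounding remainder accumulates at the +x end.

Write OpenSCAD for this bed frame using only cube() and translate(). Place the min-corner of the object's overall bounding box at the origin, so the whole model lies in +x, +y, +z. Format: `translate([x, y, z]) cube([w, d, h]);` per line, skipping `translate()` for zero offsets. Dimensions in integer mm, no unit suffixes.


cube([73, 73, 519]);
translate([0, 843, 0]) cube([73, 73, 519]);
translate([1986, 0, 0]) cube([73, 73, 519]);
translate([1986, 843, 0]) cube([73, 73, 519]);
translate([73, 0, 222]) cube([1913, 23, 157]);
translate([73, 893, 222]) cube([1913, 23, 157]);
translate([0, 73, 222]) cube([23, 770, 157]);
translate([2036, 73, 222]) cube([23, 770, 157]);
translate([137, 0, 379]) cube([78, 916, 21]);
translate([279, 0, 379]) cube([78, 916, 21]);
translate([421, 0, 379]) cube([78, 916, 21]);
translate([563, 0, 379]) cube([78, 916, 21]);
translate([705, 0, 379]) cube([78, 916, 21]);
translate([847, 0, 379]) cube([78, 916, 21]);
translate([989, 0, 379]) cube([78, 916, 21]);
translate([1131, 0, 379]) cube([78, 916, 21]);
translate([1273, 0, 379]) cube([78, 916, 21]);
translate([1415, 0, 379]) cube([78, 916, 21]);
translate([1557, 0, 379]) cube([78, 916, 21]);
translate([1699, 0, 379]) cube([78, 916, 21]);
translate([1841, 0, 379]) cube([78, 916, 21]);


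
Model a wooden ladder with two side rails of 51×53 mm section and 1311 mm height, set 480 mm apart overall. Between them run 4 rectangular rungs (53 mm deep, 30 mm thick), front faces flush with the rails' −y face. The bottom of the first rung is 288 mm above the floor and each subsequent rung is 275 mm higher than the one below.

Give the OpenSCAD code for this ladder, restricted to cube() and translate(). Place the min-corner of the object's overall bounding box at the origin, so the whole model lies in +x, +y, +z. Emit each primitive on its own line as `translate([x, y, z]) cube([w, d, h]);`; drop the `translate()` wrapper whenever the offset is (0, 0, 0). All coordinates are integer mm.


// rung span = 480 - 2*51 = 378
// rung[k] z = 288 + k*275
cube([51, 53, 1311]);
translate([429, 0, 0]) cube([51, 53, 1311]);
translate([51, 0, 288]) cube([378, 53, 30]);
translate([51, 0, 563]) cube([378, 53, 30]);
translate([51, 0, 838]) cube([378, 53, 30]);
translate([51, 0, 1113]) cube([378, 53, 30]);


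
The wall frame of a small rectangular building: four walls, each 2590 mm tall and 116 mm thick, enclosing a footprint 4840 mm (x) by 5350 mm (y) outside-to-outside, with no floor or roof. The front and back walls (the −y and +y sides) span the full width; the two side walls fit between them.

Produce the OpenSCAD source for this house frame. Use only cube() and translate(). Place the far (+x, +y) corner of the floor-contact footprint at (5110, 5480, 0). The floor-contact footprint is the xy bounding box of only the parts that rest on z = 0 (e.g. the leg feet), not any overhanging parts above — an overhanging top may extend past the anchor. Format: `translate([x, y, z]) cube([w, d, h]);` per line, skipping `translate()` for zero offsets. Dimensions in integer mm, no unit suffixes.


translate([270, 130, 0]) cube([4840, 116, 2590]);
translate([270, 5364, 0]) cube([4840, 116, 2590]);
translate([270, 246, 0]) cube([116, 5118, 2590]);
translate([4994, 246, 0]) cube([116, 5118, 2590]);


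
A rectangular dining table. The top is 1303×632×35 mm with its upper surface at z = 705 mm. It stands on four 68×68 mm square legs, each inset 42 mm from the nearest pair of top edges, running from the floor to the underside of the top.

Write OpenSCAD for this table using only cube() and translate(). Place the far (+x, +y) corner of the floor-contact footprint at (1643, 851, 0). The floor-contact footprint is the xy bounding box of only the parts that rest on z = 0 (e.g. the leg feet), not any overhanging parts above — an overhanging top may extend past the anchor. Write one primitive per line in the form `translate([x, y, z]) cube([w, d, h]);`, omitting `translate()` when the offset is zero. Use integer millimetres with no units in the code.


// leg_h = 705 - 35 = 670
translate([382, 261, 670]) cube([1303, 632, 35]);
translate([424, 303, 0]) cube([68, 68, 670]);
translate([1575, 303, 0]) cube([68, 68, 670]);
translate([424, 783, 0]) cube([68, 68, 670]);
translate([1575, 783, 0]) cube([68, 68, 670]);


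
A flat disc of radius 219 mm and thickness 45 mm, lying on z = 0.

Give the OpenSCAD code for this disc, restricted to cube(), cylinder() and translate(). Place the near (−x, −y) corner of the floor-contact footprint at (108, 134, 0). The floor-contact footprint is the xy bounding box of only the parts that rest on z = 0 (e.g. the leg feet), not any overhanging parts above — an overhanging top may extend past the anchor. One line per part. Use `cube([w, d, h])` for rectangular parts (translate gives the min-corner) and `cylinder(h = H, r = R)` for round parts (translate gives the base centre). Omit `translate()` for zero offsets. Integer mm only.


translate([327, 353, 0]) cylinder(h = 45, r = 219);


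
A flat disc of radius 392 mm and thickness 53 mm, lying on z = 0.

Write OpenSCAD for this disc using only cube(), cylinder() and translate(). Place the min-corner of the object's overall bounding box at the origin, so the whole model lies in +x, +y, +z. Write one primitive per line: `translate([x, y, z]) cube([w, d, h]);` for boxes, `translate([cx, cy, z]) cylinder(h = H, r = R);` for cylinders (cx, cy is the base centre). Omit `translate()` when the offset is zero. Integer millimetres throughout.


translate([392, 392, 0]) cylinder(h = 53, r = 392);


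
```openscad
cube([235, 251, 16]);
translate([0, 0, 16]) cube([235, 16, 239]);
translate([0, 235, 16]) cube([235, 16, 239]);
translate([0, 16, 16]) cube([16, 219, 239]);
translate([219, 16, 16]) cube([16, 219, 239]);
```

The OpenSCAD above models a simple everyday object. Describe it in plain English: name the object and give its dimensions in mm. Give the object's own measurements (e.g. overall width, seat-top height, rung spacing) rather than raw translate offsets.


An open-topped rectangular box: outside dimensions 235×251×255 mm, with a uniform wall and base thickness of 16 mm. The base is a full 235×251 slab on the floor; four walls sit on top of the base. The front and back walls (the −y and +y sides) span the full width; the two side walls fit between them.
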